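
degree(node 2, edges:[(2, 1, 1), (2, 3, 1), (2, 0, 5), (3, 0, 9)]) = incident: (2,1), (2,3), (2,0)
= 3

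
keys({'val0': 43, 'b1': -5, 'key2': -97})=['val0', 'b1', 'key2']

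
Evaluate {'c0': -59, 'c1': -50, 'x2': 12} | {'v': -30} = {'c0': -59, 'c1': -50, 'x2': 12, 'v': -30}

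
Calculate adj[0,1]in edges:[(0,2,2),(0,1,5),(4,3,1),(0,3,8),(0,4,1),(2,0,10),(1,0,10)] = 5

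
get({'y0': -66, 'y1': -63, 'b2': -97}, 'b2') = -97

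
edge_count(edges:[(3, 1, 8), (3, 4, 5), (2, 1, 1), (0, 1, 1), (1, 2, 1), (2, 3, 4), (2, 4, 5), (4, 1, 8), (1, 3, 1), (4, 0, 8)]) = 10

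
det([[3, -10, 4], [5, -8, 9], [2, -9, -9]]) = (1)*(3)*det([[-8, 9], [-9, -9]]) + (-1)*(-10)*det([[5, 9], [2, -9]]) + (1)*(4)*det([[5, -8], [2, -9]])
= 459 + -630 + -116
= -287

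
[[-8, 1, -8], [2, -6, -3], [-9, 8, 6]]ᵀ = [[-8, 2, -9], [1, -6, 8], [-8, -3, 6]]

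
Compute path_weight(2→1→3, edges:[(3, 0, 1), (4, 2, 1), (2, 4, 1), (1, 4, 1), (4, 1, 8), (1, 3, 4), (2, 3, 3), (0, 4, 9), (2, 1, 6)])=w(2→1)=6 + w(1→3)=4
= 10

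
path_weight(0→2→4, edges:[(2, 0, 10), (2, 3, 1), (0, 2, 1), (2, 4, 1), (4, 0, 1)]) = w(0→2)=1 + w(2→4)=1
= 2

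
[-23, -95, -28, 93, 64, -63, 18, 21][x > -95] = keep x where x > -95: -23✓, -95✗, -28✓, 93✓, 64✓, -63✓, 18✓, 21✓
= [-23, -28, 93, 64, -63, 18, 21]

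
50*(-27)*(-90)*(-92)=-11178000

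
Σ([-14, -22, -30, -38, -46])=(-14) + (-22) + (-30) + (-38) + (-46)
= -150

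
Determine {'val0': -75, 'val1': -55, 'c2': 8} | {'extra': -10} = {'val0': -75, 'val1': -55, 'c2': 8, 'extra': -10}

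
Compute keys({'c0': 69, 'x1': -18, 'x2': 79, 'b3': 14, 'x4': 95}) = ['c0', 'x1', 'x2', 'b3', 'x4']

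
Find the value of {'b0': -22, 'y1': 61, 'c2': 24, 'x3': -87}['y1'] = 61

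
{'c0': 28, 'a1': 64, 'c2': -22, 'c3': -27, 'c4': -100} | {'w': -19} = {'c0': 28, 'a1': 64, 'c2': -22, 'c3': -27, 'c4': -100, 'w': -19}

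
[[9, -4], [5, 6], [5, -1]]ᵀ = [[9, 5, 5], [-4, 6, -1]]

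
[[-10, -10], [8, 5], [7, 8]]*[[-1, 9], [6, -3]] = [[-50, -60], [22, 57], [41, 39]]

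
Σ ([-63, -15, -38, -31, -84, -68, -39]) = (-63) + (-15) + (-38) + (-31) + (-84) + (-68) + (-39)
= -338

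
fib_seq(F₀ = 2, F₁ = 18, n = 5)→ [2, 18, 20, 38, 58]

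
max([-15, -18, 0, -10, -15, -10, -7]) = 0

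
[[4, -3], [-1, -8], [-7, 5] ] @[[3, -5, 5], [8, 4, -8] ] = [[-12, -32, 44], [-67, -27, 59], [19, 55, -75]]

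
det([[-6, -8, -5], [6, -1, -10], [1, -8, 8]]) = 1227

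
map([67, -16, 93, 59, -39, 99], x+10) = [77, -6, 103, 69, -29, 109]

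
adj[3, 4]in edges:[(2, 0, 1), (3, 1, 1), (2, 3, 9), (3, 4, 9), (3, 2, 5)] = 9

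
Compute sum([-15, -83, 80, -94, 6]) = -106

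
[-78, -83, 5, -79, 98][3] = -79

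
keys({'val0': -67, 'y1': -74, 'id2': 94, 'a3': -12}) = ['val0', 'y1', 'id2', 'a3']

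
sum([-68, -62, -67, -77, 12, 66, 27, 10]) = -159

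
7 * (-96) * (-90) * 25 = 1512000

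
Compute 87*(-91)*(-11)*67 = 5834829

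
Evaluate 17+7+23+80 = 127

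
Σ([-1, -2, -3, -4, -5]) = (-1) + (-2) + (-3) + (-4) + (-5)
= -15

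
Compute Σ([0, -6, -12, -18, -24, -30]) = 0 + (-6) + (-12) + (-18) + (-24) + (-30)
= -90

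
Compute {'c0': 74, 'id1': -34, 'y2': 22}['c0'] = 74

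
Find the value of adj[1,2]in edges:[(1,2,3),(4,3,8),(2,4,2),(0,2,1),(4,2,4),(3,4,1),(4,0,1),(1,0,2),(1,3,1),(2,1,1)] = 3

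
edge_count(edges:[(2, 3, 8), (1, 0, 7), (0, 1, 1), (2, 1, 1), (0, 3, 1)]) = 5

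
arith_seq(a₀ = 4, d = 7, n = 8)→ [4, 11, 18, 25, 32, 39, 46, 53]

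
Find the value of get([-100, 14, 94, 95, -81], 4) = -81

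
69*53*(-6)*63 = -1382346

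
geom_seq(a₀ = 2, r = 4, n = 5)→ [2, 8, 32, 128, 512]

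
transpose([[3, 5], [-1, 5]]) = [[3, -1], [5, 5]]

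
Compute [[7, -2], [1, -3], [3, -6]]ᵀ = [[7, 1, 3], [-2, -3, -6]]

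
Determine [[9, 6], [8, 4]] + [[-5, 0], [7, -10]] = [[4, 6], [15, -6]]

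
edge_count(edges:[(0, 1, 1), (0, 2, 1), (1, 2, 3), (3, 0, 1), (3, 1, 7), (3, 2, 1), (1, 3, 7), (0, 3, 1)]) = 8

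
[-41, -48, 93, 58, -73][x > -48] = [-41, 93, 58]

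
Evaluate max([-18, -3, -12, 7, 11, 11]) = 11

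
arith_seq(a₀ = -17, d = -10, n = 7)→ [-17, -27, -37, -47, -57, -67, -77]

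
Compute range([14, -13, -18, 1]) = 32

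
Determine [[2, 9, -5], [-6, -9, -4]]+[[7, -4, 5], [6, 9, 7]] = [[9, 5, 0], [0, 0, 3]]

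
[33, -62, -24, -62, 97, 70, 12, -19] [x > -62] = keep x where x > -62: 33✓, -62✗, -24✓, -62✗, 97✓, 70✓, 12✓, -19✓
= [33, -24, 97, 70, 12, -19]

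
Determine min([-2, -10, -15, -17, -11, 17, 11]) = -17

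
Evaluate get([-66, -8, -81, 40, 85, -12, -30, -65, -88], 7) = -65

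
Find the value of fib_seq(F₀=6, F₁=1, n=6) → F_2 = F_1 + F_0 = 7
F_3 = F_2 + F_1 = 8
F_4 = F_3 + F_2 = 15
...
= [6, 1, 7, 8, 15, 23]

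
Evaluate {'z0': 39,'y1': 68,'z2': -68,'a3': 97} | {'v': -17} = {'z0': 39, 'y1': 68, 'z2': -68, 'a3': 97, 'v': -17}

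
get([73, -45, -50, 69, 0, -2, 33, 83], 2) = -50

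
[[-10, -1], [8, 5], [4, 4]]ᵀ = [[-10, 8, 4], [-1, 5, 4]]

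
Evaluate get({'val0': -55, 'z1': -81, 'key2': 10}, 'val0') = -55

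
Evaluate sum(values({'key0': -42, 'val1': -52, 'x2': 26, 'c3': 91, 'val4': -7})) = (-42) + (-52) + 26 + 91 + (-7)
= 16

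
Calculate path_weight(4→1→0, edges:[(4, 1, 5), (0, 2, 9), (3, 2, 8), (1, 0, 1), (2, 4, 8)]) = 6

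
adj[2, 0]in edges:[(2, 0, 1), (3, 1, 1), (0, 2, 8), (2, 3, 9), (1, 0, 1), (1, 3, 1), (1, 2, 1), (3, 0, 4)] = 1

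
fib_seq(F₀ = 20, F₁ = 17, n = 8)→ [20, 17, 37, 54, 91, 145, 236, 381]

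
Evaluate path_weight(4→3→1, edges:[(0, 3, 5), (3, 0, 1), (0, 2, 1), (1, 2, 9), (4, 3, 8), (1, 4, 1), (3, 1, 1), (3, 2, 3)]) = 9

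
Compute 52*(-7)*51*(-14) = 259896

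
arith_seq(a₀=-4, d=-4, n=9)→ [-4, -8, -12, -16, -20, -24, -28, -32, -36]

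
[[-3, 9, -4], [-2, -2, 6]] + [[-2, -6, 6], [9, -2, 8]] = [[-5, 3, 2], [7, -4, 14]]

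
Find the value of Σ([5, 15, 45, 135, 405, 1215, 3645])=5465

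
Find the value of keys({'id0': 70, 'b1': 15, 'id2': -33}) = ['id0', 'b1', 'id2']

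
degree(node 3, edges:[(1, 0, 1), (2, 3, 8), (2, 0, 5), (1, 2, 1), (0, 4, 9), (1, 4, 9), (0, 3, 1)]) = incident: (2,3), (0,3)
= 2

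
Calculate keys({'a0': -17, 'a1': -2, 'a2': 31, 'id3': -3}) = ['a0', 'a1', 'a2', 'id3']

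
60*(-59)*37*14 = -1833720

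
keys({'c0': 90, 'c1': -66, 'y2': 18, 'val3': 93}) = ['c0', 'c1', 'y2', 'val3']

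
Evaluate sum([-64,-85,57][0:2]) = -149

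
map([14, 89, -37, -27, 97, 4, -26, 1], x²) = (14)²=196, (89)²=7921, (-37)²=1369, (-27)²=729, (97)²=9409, (4)²=16, (-26)²=676, (1)²=1
= [196, 7921, 1369, 729, 9409, 16, 676, 1]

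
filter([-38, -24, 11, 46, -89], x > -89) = keep x where x > -89: -38✓, -24✓, 11✓, 46✓, -89✗
= [-38, -24, 11, 46]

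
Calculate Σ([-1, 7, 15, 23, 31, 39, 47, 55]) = (-1) + 7 + 15 + 23 + 31 + 39 + 47 + 55
= 216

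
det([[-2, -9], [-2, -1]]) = (-2)*(-1) - (-9)*(-2)
= -16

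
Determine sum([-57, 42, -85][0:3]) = -100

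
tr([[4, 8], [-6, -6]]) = -2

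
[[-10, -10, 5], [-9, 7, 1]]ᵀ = [[-10, -9], [-10, 7], [5, 1]]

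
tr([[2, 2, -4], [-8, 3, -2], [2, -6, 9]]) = diagonal: 2 + 3 + 9
= 14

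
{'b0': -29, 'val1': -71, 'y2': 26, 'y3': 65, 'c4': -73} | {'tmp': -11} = {'b0': -29, 'val1': -71, 'y2': 26, 'y3': 65, 'c4': -73, 'tmp': -11}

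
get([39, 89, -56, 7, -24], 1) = 89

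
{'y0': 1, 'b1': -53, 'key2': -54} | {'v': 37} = {'y0': 1, 'b1': -53, 'key2': -54, 'v': 37}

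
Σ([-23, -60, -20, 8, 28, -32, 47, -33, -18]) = -103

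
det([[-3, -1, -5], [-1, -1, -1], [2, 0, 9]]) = (1)*(-3)*det([[-1, -1], [0, 9]]) + (-1)*(-1)*det([[-1, -1], [2, 9]]) + (1)*(-5)*det([[-1, -1], [2, 0]])
= 27 + -7 + -10
= 10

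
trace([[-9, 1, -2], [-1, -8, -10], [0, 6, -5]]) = -22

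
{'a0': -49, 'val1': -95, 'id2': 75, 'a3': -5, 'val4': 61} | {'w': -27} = {'a0': -49, 'val1': -95, 'id2': 75, 'a3': -5, 'val4': 61, 'w': -27}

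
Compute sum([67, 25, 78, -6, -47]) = 117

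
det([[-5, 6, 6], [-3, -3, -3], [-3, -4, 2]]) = 198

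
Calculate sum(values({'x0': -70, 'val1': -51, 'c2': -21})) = (-70) + (-51) + (-21)
= -142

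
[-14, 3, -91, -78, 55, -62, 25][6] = 25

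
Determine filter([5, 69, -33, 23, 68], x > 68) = [69]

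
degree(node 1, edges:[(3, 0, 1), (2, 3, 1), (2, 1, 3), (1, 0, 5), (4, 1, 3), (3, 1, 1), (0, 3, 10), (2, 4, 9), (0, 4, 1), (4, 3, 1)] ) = 4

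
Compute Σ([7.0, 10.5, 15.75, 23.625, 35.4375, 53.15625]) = 145.46875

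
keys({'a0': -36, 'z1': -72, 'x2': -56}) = ['a0', 'z1', 'x2']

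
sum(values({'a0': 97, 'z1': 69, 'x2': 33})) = 199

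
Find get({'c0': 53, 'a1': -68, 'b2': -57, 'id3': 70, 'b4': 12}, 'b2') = -57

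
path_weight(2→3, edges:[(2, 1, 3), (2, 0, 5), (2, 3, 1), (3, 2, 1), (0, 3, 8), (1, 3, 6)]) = w(2→3)=1
= 1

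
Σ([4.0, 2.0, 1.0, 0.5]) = 4.0 + 2.0 + 1.0 + 0.5
= 7.5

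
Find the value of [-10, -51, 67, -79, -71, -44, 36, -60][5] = -44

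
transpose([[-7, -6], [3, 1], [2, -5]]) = [[-7, 3, 2], [-6, 1, -5]]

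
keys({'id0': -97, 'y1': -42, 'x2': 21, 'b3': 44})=['id0', 'y1', 'x2', 'b3']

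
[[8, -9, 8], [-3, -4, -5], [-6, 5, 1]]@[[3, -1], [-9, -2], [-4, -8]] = C[0][0] = (8)*(3) + (-9)*(-9) + (8)*(-4) = 73
C[0][1] = (8)*(-1) + (-9)*(-2) + (8)*(-8) = -54
C[1][0] = (-3)*(3) + (-4)*(-9) + (-5)*(-4) = 47
C[1][1] = (-3)*(-1) + (-4)*(-2) + (-5)*(-8) = 51
C[2][0] = (-6)*(3) + (5)*(-9) + (1)*(-4) = -67
C[2][1] = (-6)*(-1) + (5)*(-2) + (1)*(-8) = -12
= [[73, -54], [47, 51], [-67, -12]]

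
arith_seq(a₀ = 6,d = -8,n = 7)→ a_0 = 6 + 0*-8 = 6
a_1 = 6 + 1*-8 = -2
a_2 = 6 + 2*-8 = -10
...
= [6, -2, -10, -18, -26, -34, -42]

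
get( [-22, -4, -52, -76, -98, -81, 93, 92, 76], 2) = -52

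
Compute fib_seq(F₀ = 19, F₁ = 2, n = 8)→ [19, 2, 21, 23, 44, 67, 111, 178]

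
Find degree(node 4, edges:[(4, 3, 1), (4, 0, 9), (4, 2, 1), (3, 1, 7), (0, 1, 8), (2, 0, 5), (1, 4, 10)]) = 4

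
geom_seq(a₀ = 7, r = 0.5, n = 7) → a_0 = 7*0.5^0 = 7.0
a_1 = 7*0.5^1 = 3.5
a_2 = 7*0.5^2 = 1.75
...
= [7.0, 3.5, 1.75, 0.875, 0.4375, 0.21875, 0.109375]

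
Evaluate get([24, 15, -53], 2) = -53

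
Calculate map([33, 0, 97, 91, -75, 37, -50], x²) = (33)²=1089, (0)²=0, (97)²=9409, (91)²=8281, (-75)²=5625, (37)²=1369, (-50)²=2500
= [1089, 0, 9409, 8281, 5625, 1369, 2500]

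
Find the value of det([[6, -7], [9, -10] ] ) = (6)*(-10) - (-7)*(9)
= 3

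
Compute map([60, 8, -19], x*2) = 60*2=120, 8*2=16, -19*2=-38
= [120, 16, -38]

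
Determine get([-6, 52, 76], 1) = 52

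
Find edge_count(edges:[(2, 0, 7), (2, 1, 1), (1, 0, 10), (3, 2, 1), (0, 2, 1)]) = 5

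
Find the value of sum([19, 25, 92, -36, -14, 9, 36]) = 131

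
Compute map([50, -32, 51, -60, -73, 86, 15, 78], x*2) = [100, -64, 102, -120, -146, 172, 30, 156]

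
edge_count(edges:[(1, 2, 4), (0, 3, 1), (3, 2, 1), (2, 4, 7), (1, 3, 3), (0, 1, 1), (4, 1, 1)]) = 7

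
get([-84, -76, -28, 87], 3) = 87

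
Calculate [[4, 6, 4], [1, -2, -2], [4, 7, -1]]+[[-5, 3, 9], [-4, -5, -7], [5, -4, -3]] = [[-1, 9, 13], [-3, -7, -9], [9, 3, -4]]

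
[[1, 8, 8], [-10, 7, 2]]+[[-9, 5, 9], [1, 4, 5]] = [[-8, 13, 17], [-9, 11, 7]]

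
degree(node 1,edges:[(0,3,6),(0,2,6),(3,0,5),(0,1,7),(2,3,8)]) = 1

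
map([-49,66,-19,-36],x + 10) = [-39, 76, -9, -26]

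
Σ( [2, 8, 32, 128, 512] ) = 682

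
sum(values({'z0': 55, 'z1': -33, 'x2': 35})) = 55 + (-33) + 35
= 57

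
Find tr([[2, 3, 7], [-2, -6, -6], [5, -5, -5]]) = -9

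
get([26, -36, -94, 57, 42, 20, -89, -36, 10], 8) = 10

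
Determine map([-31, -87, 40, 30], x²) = (-31)²=961, (-87)²=7569, (40)²=1600, (30)²=900
= [961, 7569, 1600, 900]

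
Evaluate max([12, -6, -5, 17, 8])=17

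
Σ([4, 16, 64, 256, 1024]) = 1364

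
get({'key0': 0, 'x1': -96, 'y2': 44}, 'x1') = -96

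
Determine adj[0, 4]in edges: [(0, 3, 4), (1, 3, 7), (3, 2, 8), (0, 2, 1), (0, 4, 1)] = 1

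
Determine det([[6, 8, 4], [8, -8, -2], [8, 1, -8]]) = (1)*(6)*det([[-8, -2], [1, -8]]) + (-1)*(8)*det([[8, -2], [8, -8]]) + (1)*(4)*det([[8, -8], [8, 1]])
= 396 + 384 + 288
= 1068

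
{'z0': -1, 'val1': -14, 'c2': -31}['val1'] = -14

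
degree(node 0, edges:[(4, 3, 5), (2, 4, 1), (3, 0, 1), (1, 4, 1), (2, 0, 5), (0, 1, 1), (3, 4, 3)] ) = 3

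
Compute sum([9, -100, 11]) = 9 + (-100) + 11
= -80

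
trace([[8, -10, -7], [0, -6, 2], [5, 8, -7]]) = diagonal: 8 + (-6) + (-7)
= -5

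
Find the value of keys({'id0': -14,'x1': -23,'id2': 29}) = ['id0', 'x1', 'id2']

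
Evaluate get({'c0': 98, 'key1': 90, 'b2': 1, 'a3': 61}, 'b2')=1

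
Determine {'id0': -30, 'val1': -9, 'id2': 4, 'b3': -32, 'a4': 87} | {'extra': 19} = {'id0': -30, 'val1': -9, 'id2': 4, 'b3': -32, 'a4': 87, 'extra': 19}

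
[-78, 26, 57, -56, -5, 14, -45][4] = -5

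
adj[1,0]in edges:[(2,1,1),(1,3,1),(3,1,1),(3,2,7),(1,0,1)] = 1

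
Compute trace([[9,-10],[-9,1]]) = diagonal: 9 + 1
= 10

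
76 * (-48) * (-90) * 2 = 656640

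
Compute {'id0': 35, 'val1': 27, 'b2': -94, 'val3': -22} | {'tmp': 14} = {'id0': 35, 'val1': 27, 'b2': -94, 'val3': -22, 'tmp': 14}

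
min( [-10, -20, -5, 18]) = -20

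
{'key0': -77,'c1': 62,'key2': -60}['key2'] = -60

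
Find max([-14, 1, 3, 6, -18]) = 6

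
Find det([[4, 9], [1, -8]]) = -41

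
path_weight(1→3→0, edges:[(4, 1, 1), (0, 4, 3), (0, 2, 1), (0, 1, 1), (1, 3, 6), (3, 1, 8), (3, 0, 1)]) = w(1→3)=6 + w(3→0)=1
= 7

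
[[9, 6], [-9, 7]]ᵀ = [[9, -9], [6, 7]]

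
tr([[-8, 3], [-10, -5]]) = -13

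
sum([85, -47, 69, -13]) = 85 + (-47) + 69 + (-13)
= 94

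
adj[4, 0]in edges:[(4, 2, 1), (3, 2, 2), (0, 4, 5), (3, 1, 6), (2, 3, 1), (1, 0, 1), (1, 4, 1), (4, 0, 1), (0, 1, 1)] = 1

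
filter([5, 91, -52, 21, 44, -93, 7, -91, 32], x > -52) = [5, 91, 21, 44, 7, 32]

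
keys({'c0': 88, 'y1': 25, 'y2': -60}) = ['c0', 'y1', 'y2']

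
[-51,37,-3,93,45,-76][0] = -51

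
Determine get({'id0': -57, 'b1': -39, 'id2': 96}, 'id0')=-57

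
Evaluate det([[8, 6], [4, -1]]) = -32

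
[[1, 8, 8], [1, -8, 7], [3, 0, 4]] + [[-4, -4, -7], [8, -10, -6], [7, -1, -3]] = [[-3, 4, 1], [9, -18, 1], [10, -1, 1]]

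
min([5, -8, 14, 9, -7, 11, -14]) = -14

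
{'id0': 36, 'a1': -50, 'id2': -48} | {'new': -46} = {'id0': 36, 'a1': -50, 'id2': -48, 'new': -46}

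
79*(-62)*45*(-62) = 13665420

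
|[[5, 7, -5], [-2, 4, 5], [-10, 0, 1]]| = -516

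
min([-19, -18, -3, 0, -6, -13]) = -19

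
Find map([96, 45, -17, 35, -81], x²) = [9216, 2025, 289, 1225, 6561]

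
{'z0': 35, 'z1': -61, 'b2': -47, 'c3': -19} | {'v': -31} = {'z0': 35, 'z1': -61, 'b2': -47, 'c3': -19, 'v': -31}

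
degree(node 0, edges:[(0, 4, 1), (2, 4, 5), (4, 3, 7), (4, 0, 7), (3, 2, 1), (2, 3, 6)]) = incident: (0,4), (4,0)
= 2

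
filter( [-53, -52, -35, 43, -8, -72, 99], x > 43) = [99]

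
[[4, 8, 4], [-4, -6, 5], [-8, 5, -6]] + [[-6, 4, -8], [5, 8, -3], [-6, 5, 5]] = [[-2, 12, -4], [1, 2, 2], [-14, 10, -1]]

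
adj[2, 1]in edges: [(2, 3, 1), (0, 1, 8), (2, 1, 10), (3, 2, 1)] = 10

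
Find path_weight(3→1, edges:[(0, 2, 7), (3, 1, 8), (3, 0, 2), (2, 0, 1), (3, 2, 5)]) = w(3→1)=8
= 8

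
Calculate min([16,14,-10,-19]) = -19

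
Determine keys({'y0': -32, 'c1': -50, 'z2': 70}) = ['y0', 'c1', 'z2']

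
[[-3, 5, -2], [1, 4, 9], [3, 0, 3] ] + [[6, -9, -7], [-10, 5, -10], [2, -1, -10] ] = [[3, -4, -9], [-9, 9, -1], [5, -1, -7]]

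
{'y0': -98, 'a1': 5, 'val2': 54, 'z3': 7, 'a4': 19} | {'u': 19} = {'y0': -98, 'a1': 5, 'val2': 54, 'z3': 7, 'a4': 19, 'u': 19}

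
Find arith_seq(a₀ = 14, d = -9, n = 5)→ [14, 5, -4, -13, -22]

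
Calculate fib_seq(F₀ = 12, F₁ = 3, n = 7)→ [12, 3, 15, 18, 33, 51, 84]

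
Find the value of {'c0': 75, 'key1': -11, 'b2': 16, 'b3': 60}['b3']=60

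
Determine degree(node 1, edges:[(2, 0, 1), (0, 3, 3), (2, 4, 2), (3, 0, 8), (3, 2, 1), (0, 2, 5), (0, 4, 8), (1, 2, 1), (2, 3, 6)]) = incident: (1,2)
= 1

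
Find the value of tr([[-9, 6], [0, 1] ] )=diagonal: (-9) + 1
= -8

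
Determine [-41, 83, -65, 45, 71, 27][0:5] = [-41, 83, -65, 45, 71]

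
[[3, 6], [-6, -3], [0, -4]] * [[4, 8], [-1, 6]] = C[0][0] = (3)*(4) + (6)*(-1) = 6
C[0][1] = (3)*(8) + (6)*(6) = 60
C[1][0] = (-6)*(4) + (-3)*(-1) = -21
C[1][1] = (-6)*(8) + (-3)*(6) = -66
C[2][0] = (0)*(4) + (-4)*(-1) = 4
C[2][1] = (0)*(8) + (-4)*(6) = -24
= [[6, 60], [-21, -66], [4, -24]]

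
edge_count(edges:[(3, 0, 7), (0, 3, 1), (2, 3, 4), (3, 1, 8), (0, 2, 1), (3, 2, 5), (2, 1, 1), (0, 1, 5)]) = 8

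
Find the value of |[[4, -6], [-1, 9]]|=(4)*(9) - (-6)*(-1)
= 30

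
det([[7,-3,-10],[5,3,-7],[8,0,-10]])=(1)*(7)*det([[3, -7], [0, -10]]) + (-1)*(-3)*det([[5, -7], [8, -10]]) + (1)*(-10)*det([[5, 3], [8, 0]])
= -210 + 18 + 240
= 48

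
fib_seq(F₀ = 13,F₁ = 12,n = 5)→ [13, 12, 25, 37, 62]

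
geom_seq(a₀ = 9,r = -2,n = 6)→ [9, -18, 36, -72, 144, -288]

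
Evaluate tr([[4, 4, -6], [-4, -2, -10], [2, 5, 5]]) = 7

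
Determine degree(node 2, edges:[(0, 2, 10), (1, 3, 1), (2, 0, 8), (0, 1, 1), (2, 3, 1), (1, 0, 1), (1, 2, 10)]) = 4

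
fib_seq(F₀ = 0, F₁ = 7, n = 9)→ [0, 7, 7, 14, 21, 35, 56, 91, 147]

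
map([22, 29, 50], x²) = [484, 841, 2500]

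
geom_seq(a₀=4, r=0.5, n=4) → [4.0, 2.0, 1.0, 0.5]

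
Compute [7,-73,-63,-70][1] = -73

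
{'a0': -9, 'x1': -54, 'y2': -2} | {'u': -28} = {'a0': -9, 'x1': -54, 'y2': -2, 'u': -28}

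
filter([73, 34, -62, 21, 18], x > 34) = [73]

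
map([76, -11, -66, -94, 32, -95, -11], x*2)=[152, -22, -132, -188, 64, -190, -22]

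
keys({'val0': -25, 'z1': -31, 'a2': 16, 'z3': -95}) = ['val0', 'z1', 'a2', 'z3']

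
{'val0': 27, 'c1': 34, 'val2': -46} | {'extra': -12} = {'val0': 27, 'c1': 34, 'val2': -46, 'extra': -12}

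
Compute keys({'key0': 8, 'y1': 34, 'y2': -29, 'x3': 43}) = ['key0', 'y1', 'y2', 'x3']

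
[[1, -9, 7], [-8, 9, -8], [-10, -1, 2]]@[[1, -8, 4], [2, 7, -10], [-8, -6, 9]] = [[-73, -113, 157], [74, 175, -194], [-28, 61, -12]]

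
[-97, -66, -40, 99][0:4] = [-97, -66, -40, 99]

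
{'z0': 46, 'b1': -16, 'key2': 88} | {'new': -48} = {'z0': 46, 'b1': -16, 'key2': 88, 'new': -48}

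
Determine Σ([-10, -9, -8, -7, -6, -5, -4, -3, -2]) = (-10) + (-9) + (-8) + (-7) + (-6) + (-5) + (-4) + (-3) + (-2)
= -54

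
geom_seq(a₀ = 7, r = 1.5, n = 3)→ a_0 = 7*1.5^0 = 7.0
a_1 = 7*1.5^1 = 10.5
a_2 = 7*1.5^2 = 15.75
= [7.0, 10.5, 15.75]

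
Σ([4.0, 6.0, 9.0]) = 19.0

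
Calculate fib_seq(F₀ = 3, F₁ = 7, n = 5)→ [3, 7, 10, 17, 27]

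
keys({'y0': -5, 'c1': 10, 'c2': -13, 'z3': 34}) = ['y0', 'c1', 'c2', 'z3']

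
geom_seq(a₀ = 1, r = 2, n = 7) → a_0 = 1*2^0 = 1
a_1 = 1*2^1 = 2
a_2 = 1*2^2 = 4
...
= [1, 2, 4, 8, 16, 32, 64]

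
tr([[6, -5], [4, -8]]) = diagonal: 6 + (-8)
= -2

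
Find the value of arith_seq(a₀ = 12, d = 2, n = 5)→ [12, 14, 16, 18, 20]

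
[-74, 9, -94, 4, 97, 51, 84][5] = 51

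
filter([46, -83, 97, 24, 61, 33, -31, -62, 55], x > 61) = [97]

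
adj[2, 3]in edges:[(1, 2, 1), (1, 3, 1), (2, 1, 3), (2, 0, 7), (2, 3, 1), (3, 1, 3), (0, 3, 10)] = 1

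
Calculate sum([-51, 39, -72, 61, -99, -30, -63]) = (-51) + 39 + (-72) + 61 + (-99) + (-30) + (-63)
= -215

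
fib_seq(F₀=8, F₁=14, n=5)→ [8, 14, 22, 36, 58]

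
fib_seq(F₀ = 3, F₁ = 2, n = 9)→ F_2 = F_1 + F_0 = 5
F_3 = F_2 + F_1 = 7
F_4 = F_3 + F_2 = 12
...
= [3, 2, 5, 7, 12, 19, 31, 50, 81]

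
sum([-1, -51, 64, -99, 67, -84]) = (-1) + (-51) + 64 + (-99) + 67 + (-84)
= -104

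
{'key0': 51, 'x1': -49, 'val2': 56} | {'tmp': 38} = {'key0': 51, 'x1': -49, 'val2': 56, 'tmp': 38}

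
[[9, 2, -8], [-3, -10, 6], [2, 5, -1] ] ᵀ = [[9, -3, 2], [2, -10, 5], [-8, 6, -1]]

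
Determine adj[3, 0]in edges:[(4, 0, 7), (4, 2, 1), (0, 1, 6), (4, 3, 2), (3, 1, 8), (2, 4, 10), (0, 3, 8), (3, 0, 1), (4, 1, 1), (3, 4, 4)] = 1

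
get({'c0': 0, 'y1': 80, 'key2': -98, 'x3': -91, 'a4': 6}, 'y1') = 80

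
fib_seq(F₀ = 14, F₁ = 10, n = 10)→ F_2 = F_1 + F_0 = 24
F_3 = F_2 + F_1 = 34
F_4 = F_3 + F_2 = 58
...
= [14, 10, 24, 34, 58, 92, 150, 242, 392, 634]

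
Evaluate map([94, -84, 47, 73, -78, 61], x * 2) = 94*2=188, -84*2=-168, 47*2=94, 73*2=146, -78*2=-156, 61*2=122
= [188, -168, 94, 146, -156, 122]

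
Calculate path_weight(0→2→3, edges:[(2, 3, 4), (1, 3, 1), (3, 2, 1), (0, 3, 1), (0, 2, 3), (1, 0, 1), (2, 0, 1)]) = w(0→2)=3 + w(2→3)=4
= 7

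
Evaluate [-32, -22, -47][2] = -47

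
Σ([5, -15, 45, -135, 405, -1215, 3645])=2735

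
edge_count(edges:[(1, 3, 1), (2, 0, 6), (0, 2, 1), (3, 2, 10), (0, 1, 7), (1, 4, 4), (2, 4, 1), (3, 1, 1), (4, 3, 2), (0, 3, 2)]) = 10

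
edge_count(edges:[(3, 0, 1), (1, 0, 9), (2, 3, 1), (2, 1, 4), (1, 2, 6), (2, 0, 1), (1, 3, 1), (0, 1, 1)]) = 8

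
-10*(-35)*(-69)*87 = -2101050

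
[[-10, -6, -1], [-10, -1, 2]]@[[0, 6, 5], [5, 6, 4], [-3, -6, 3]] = C[0][0] = (-10)*(0) + (-6)*(5) + (-1)*(-3) = -27
C[0][1] = (-10)*(6) + (-6)*(6) + (-1)*(-6) = -90
C[0][2] = (-10)*(5) + (-6)*(4) + (-1)*(3) = -77
C[1][0] = (-10)*(0) + (-1)*(5) + (2)*(-3) = -11
C[1][1] = (-10)*(6) + (-1)*(6) + (2)*(-6) = -78
C[1][2] = (-10)*(5) + (-1)*(4) + (2)*(3) = -48
= [[-27, -90, -77], [-11, -78, -48]]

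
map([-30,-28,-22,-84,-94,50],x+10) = -30+10=-20, -28+10=-18, -22+10=-12, -84+10=-74, -94+10=-84, 50+10=60
= [-20, -18, -12, -74, -84, 60]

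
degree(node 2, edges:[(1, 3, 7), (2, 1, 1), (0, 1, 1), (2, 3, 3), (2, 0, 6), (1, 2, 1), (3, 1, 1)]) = 4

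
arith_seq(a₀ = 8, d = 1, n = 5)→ a_0 = 8 + 0*1 = 8
a_1 = 8 + 1*1 = 9
a_2 = 8 + 2*1 = 10
...
= [8, 9, 10, 11, 12]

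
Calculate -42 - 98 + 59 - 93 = -174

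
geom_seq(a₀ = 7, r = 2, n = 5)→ [7, 14, 28, 56, 112]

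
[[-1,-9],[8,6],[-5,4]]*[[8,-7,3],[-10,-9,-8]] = C[0][0] = (-1)*(8) + (-9)*(-10) = 82
C[0][1] = (-1)*(-7) + (-9)*(-9) = 88
C[0][2] = (-1)*(3) + (-9)*(-8) = 69
C[1][0] = (8)*(8) + (6)*(-10) = 4
C[1][1] = (8)*(-7) + (6)*(-9) = -110
C[1][2] = (8)*(3) + (6)*(-8) = -24
... (3 more cells)
= [[82, 88, 69], [4, -110, -24], [-80, -1, -47]]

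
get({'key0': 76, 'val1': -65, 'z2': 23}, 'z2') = 23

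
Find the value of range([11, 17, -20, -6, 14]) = 37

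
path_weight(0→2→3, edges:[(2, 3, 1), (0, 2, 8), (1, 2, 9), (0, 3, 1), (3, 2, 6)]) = w(0→2)=8 + w(2→3)=1
= 9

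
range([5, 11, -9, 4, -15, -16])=27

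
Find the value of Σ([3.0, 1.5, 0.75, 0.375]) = 3.0 + 1.5 + 0.75 + 0.375
= 5.625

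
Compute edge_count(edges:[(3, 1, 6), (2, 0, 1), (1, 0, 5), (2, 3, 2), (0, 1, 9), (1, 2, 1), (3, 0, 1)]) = 7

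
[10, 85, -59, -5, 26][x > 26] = [85]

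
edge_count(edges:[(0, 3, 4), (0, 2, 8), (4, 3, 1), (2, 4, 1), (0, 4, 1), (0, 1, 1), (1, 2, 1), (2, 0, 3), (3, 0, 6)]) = 9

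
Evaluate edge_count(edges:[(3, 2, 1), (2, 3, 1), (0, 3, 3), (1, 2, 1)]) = 4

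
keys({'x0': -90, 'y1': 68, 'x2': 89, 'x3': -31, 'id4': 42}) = ['x0', 'y1', 'x2', 'x3', 'id4']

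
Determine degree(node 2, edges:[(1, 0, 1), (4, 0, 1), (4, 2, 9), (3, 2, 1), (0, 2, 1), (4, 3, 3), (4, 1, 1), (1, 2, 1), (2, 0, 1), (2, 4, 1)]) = 6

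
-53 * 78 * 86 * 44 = -15643056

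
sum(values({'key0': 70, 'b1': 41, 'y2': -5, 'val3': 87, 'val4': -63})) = 130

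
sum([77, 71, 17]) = 165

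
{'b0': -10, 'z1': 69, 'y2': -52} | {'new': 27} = {'b0': -10, 'z1': 69, 'y2': -52, 'new': 27}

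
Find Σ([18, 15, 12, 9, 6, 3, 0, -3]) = 60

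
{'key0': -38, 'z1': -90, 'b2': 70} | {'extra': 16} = {'key0': -38, 'z1': -90, 'b2': 70, 'extra': 16}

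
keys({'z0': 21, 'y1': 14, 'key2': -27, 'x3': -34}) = ['z0', 'y1', 'key2', 'x3']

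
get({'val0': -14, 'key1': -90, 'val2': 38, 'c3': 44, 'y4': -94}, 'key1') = -90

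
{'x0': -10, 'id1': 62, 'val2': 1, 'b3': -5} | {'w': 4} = {'x0': -10, 'id1': 62, 'val2': 1, 'b3': -5, 'w': 4}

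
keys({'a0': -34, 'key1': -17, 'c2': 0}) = ['a0', 'key1', 'c2']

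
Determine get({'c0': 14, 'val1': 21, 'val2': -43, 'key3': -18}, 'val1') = 21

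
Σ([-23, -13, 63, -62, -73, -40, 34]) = (-23) + (-13) + 63 + (-62) + (-73) + (-40) + 34
= -114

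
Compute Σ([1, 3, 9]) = 13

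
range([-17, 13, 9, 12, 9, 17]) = 34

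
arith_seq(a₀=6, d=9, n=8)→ a_0 = 6 + 0*9 = 6
a_1 = 6 + 1*9 = 15
a_2 = 6 + 2*9 = 24
...
= [6, 15, 24, 33, 42, 51, 60, 69]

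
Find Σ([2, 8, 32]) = 2 + 8 + 32
= 42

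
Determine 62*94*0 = 0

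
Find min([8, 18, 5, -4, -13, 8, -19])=-19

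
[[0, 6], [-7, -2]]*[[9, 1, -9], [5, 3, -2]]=[[30, 18, -12], [-73, -13, 67]]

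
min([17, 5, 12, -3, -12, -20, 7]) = -20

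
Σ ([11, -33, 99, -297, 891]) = 671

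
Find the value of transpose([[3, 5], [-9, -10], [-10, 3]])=[[3, -9, -10], [5, -10, 3]]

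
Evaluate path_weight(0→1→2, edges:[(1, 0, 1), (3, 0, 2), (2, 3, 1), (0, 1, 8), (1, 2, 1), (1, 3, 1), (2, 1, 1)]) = 9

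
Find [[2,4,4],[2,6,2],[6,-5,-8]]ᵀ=[[2, 2, 6], [4, 6, -5], [4, 2, -8]]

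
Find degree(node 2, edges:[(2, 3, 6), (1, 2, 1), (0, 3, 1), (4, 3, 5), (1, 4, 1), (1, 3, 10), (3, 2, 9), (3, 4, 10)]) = incident: (2,3), (1,2), (3,2)
= 3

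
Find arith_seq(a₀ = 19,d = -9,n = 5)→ a_0 = 19 + 0*-9 = 19
a_1 = 19 + 1*-9 = 10
a_2 = 19 + 2*-9 = 1
...
= [19, 10, 1, -8, -17]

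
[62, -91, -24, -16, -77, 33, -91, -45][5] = 33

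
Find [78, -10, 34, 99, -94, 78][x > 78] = [99]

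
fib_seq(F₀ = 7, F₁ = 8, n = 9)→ F_2 = F_1 + F_0 = 15
F_3 = F_2 + F_1 = 23
F_4 = F_3 + F_2 = 38
...
= [7, 8, 15, 23, 38, 61, 99, 160, 259]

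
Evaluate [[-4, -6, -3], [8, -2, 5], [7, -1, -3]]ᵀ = [[-4, 8, 7], [-6, -2, -1], [-3, 5, -3]]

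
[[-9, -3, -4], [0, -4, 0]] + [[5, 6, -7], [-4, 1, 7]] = [[-4, 3, -11], [-4, -3, 7]]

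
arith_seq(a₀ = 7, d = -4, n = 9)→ [7, 3, -1, -5, -9, -13, -17, -21, -25]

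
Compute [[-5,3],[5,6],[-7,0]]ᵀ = [[-5, 5, -7], [3, 6, 0]]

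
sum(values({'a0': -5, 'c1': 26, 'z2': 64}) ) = (-5) + 26 + 64
= 85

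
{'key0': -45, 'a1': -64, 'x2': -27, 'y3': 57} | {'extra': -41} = {'key0': -45, 'a1': -64, 'x2': -27, 'y3': 57, 'extra': -41}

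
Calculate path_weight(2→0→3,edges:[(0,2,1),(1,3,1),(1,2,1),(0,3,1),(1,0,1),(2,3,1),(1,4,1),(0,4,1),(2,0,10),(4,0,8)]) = w(2→0)=10 + w(0→3)=1
= 11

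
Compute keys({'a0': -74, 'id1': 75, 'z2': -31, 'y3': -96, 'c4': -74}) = ['a0', 'id1', 'z2', 'y3', 'c4']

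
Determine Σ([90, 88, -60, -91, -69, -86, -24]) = -152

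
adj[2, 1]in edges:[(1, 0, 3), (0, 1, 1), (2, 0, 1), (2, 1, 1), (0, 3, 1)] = 1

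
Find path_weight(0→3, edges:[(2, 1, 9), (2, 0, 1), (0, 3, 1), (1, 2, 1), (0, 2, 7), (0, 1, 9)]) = w(0→3)=1
= 1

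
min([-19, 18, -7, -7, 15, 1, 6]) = -19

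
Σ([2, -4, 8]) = 2 + -4 + 8
= 6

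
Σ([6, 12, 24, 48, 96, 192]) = 378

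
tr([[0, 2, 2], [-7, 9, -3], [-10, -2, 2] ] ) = 11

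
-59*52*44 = -134992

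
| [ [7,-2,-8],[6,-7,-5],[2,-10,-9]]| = 371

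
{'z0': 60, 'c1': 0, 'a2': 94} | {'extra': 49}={'z0': 60, 'c1': 0, 'a2': 94, 'extra': 49}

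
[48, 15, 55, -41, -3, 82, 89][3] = -41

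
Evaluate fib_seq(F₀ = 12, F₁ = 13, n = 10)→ F_2 = F_1 + F_0 = 25
F_3 = F_2 + F_1 = 38
F_4 = F_3 + F_2 = 63
...
= [12, 13, 25, 38, 63, 101, 164, 265, 429, 694]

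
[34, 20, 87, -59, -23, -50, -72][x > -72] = keep x where x > -72: 34✓, 20✓, 87✓, -59✓, -23✓, -50✓, -72✗
= [34, 20, 87, -59, -23, -50]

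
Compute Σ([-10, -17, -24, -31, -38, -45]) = -165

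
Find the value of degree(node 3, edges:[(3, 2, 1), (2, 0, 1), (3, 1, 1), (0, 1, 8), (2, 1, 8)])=incident: (3,2), (3,1)
= 2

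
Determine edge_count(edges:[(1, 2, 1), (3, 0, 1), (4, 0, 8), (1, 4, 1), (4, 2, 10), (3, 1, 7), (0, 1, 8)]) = 7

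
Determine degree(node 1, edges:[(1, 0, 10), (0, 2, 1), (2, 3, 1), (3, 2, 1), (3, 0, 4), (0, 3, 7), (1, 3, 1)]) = incident: (1,0), (1,3)
= 2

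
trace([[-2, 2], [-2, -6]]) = diagonal: (-2) + (-6)
= -8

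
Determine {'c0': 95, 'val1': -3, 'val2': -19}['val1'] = -3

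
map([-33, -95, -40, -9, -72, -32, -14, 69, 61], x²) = [1089, 9025, 1600, 81, 5184, 1024, 196, 4761, 3721]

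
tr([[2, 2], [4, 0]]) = diagonal: 2 + 0
= 2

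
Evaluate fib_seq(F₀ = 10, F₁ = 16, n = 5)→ [10, 16, 26, 42, 68]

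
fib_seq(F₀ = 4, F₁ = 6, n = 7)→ [4, 6, 10, 16, 26, 42, 68]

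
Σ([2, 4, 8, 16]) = 30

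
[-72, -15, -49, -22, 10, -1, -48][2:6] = [-49, -22, 10, -1]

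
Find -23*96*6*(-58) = 768384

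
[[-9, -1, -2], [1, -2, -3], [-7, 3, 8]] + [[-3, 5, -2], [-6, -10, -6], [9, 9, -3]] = [[-12, 4, -4], [-5, -12, -9], [2, 12, 5]]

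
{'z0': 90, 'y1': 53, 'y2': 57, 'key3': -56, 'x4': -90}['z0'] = 90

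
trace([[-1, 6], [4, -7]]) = diagonal: (-1) + (-7)
= -8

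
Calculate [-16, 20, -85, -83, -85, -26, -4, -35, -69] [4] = -85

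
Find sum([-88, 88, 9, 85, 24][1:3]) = slice → [88, 9]
88 + 9
= 97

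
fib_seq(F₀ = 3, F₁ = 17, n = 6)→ [3, 17, 20, 37, 57, 94]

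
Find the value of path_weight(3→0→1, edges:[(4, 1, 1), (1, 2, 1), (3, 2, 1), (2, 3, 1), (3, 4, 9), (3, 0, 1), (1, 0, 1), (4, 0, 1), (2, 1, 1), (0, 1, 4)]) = w(3→0)=1 + w(0→1)=4
= 5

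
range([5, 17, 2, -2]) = 19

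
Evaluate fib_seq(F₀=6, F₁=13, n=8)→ F_2 = F_1 + F_0 = 19
F_3 = F_2 + F_1 = 32
F_4 = F_3 + F_2 = 51
...
= [6, 13, 19, 32, 51, 83, 134, 217]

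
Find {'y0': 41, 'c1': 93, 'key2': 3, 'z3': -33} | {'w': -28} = {'y0': 41, 'c1': 93, 'key2': 3, 'z3': -33, 'w': -28}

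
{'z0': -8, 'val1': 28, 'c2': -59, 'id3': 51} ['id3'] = 51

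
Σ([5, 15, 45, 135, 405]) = 5 + 15 + 45 + 135 + 405
= 605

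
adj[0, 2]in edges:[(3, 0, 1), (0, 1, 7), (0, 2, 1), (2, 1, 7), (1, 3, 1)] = 1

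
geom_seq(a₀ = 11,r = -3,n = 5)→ [11, -33, 99, -297, 891]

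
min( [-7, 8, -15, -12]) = -15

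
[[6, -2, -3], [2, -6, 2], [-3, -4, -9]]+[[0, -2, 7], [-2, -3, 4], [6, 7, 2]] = [[6, -4, 4], [0, -9, 6], [3, 3, -7]]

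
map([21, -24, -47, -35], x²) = (21)²=441, (-24)²=576, (-47)²=2209, (-35)²=1225
= [441, 576, 2209, 1225]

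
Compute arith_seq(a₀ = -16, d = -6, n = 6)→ a_0 = -16 + 0*-6 = -16
a_1 = -16 + 1*-6 = -22
a_2 = -16 + 2*-6 = -28
...
= [-16, -22, -28, -34, -40, -46]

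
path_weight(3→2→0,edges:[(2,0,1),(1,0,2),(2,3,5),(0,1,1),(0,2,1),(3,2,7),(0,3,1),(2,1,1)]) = w(3→2)=7 + w(2→0)=1
= 8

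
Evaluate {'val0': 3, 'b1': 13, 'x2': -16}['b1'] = 13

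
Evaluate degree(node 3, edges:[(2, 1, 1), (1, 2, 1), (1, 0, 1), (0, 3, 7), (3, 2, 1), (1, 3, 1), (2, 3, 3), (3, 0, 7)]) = 5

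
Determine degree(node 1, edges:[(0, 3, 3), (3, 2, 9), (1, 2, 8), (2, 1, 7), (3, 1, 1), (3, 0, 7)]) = incident: (1,2), (2,1), (3,1)
= 3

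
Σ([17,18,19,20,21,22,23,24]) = 17 + 18 + 19 + 20 + 21 + 22 + 23 + 24
= 164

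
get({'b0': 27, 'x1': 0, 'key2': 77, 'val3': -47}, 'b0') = 27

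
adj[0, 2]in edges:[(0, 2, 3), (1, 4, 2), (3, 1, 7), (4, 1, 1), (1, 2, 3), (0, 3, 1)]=3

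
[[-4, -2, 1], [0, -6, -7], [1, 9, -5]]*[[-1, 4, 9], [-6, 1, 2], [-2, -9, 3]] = C[0][0] = (-4)*(-1) + (-2)*(-6) + (1)*(-2) = 14
C[0][1] = (-4)*(4) + (-2)*(1) + (1)*(-9) = -27
C[0][2] = (-4)*(9) + (-2)*(2) + (1)*(3) = -37
C[1][0] = (0)*(-1) + (-6)*(-6) + (-7)*(-2) = 50
C[1][1] = (0)*(4) + (-6)*(1) + (-7)*(-9) = 57
C[1][2] = (0)*(9) + (-6)*(2) + (-7)*(3) = -33
... (3 more cells)
= [[14, -27, -37], [50, 57, -33], [-45, 58, 12]]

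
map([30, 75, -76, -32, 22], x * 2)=[60, 150, -152, -64, 44]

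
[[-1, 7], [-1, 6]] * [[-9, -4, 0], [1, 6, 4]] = [[16, 46, 28], [15, 40, 24]]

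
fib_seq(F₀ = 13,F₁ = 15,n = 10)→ F_2 = F_1 + F_0 = 28
F_3 = F_2 + F_1 = 43
F_4 = F_3 + F_2 = 71
...
= [13, 15, 28, 43, 71, 114, 185, 299, 484, 783]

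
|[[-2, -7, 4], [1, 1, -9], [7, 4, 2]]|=367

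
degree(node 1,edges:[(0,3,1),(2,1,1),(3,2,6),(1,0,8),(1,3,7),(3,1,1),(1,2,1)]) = 5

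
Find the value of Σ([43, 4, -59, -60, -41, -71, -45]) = 43 + 4 + (-59) + (-60) + (-41) + (-71) + (-45)
= -229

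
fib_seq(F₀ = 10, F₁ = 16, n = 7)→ F_2 = F_1 + F_0 = 26
F_3 = F_2 + F_1 = 42
F_4 = F_3 + F_2 = 68
...
= [10, 16, 26, 42, 68, 110, 178]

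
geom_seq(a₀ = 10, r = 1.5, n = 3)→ a_0 = 10*1.5^0 = 10.0
a_1 = 10*1.5^1 = 15.0
a_2 = 10*1.5^2 = 22.5
= [10.0, 15.0, 22.5]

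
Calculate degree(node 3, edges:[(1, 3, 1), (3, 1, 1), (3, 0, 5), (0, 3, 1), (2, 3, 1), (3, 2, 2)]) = incident: (1,3), (3,1), (3,0), (0,3), (2,3), (3,2)
= 6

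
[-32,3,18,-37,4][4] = 4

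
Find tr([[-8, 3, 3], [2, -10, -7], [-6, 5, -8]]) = -26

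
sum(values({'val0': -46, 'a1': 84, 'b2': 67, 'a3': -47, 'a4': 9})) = (-46) + 84 + 67 + (-47) + 9
= 67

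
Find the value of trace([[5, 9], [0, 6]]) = 11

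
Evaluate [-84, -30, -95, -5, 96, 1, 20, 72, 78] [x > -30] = [-5, 96, 1, 20, 72, 78]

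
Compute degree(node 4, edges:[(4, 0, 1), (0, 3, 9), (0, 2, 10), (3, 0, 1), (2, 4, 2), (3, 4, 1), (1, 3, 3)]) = incident: (4,0), (2,4), (3,4)
= 3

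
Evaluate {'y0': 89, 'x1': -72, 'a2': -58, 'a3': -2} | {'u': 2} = {'y0': 89, 'x1': -72, 'a2': -58, 'a3': -2, 'u': 2}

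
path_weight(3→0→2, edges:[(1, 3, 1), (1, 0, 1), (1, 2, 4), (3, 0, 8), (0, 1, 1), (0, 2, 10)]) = 18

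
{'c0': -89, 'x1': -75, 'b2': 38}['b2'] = 38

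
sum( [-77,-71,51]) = (-77) + (-71) + 51
= -97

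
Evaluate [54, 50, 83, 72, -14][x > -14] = [54, 50, 83, 72]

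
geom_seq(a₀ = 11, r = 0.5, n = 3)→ a_0 = 11*0.5^0 = 11.0
a_1 = 11*0.5^1 = 5.5
a_2 = 11*0.5^2 = 2.75
= [11.0, 5.5, 2.75]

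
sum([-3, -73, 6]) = -70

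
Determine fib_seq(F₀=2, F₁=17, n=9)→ [2, 17, 19, 36, 55, 91, 146, 237, 383]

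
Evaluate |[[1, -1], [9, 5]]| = 14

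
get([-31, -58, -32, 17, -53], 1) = -58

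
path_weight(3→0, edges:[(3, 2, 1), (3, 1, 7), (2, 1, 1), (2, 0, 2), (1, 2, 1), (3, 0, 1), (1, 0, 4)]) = w(3→0)=1
= 1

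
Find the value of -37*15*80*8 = -355200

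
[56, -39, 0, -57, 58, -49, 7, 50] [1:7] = [-39, 0, -57, 58, -49, 7]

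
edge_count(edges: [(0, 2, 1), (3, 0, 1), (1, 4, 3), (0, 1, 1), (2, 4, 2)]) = 5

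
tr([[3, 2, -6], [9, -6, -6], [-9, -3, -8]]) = -11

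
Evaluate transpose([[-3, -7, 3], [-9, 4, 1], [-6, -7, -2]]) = [[-3, -9, -6], [-7, 4, -7], [3, 1, -2]]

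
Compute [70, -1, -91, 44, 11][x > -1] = [70, 44, 11]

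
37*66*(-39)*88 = -8380944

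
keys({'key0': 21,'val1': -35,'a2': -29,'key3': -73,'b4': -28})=['key0', 'val1', 'a2', 'key3', 'b4']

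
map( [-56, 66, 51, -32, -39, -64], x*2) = -56*2=-112, 66*2=132, 51*2=102, -32*2=-64, -39*2=-78, -64*2=-128
= [-112, 132, 102, -64, -78, -128]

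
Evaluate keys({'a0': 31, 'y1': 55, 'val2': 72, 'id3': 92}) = ['a0', 'y1', 'val2', 'id3']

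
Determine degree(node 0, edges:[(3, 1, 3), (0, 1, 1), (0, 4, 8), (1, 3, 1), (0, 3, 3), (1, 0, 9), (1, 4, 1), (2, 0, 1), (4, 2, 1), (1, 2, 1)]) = incident: (0,1), (0,4), (0,3), (1,0), (2,0)
= 5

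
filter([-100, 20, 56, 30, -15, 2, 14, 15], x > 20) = keep x where x > 20: -100✗, 20✗, 56✓, 30✓, -15✗, 2✗, 14✗, 15✗
= [56, 30]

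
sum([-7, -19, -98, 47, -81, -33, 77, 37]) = -77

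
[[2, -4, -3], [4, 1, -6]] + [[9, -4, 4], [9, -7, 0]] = [[11, -8, 1], [13, -6, -6]]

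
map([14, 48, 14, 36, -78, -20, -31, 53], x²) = (14)²=196, (48)²=2304, (14)²=196, (36)²=1296, (-78)²=6084, (-20)²=400, (-31)²=961, (53)²=2809
= [196, 2304, 196, 1296, 6084, 400, 961, 2809]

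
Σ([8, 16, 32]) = 8 + 16 + 32
= 56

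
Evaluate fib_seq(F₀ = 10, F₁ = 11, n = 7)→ F_2 = F_1 + F_0 = 21
F_3 = F_2 + F_1 = 32
F_4 = F_3 + F_2 = 53
...
= [10, 11, 21, 32, 53, 85, 138]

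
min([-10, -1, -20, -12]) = -20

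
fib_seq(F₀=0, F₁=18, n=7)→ F_2 = F_1 + F_0 = 18
F_3 = F_2 + F_1 = 36
F_4 = F_3 + F_2 = 54
...
= [0, 18, 18, 36, 54, 90, 144]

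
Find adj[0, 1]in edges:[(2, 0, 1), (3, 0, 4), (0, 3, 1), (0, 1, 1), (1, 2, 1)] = 1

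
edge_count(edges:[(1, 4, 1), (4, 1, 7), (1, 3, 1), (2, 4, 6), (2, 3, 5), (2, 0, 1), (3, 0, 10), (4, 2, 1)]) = 8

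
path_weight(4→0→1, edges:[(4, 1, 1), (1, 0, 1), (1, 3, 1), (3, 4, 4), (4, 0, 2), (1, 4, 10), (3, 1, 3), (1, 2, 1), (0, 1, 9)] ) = w(4→0)=2 + w(0→1)=9
= 11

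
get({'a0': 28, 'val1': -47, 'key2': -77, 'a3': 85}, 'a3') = 85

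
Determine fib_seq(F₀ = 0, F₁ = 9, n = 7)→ F_2 = F_1 + F_0 = 9
F_3 = F_2 + F_1 = 18
F_4 = F_3 + F_2 = 27
...
= [0, 9, 9, 18, 27, 45, 72]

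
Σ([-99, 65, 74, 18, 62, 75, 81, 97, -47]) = 326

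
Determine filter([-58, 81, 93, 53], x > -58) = keep x where x > -58: -58✗, 81✓, 93✓, 53✓
= [81, 93, 53]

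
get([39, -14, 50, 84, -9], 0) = 39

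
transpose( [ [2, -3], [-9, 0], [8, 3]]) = [[2, -9, 8], [-3, 0, 3]]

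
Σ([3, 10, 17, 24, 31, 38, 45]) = 3 + 10 + 17 + 24 + 31 + 38 + 45
= 168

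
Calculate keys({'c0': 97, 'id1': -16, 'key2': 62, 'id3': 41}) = ['c0', 'id1', 'key2', 'id3']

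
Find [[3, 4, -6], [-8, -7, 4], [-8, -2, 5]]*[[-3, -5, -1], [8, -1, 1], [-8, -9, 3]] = C[0][0] = (3)*(-3) + (4)*(8) + (-6)*(-8) = 71
C[0][1] = (3)*(-5) + (4)*(-1) + (-6)*(-9) = 35
C[0][2] = (3)*(-1) + (4)*(1) + (-6)*(3) = -17
C[1][0] = (-8)*(-3) + (-7)*(8) + (4)*(-8) = -64
C[1][1] = (-8)*(-5) + (-7)*(-1) + (4)*(-9) = 11
C[1][2] = (-8)*(-1) + (-7)*(1) + (4)*(3) = 13
... (3 more cells)
= [[71, 35, -17], [-64, 11, 13], [-32, -3, 21]]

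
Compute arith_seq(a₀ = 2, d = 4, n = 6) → a_0 = 2 + 0*4 = 2
a_1 = 2 + 1*4 = 6
a_2 = 2 + 2*4 = 10
...
= [2, 6, 10, 14, 18, 22]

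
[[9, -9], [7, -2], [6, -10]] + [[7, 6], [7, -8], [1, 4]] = [[16, -3], [14, -10], [7, -6]]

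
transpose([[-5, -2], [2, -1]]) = [[-5, 2], [-2, -1]]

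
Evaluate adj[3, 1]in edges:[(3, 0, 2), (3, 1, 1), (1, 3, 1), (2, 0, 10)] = 1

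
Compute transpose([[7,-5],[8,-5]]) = [[7, 8], [-5, -5]]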